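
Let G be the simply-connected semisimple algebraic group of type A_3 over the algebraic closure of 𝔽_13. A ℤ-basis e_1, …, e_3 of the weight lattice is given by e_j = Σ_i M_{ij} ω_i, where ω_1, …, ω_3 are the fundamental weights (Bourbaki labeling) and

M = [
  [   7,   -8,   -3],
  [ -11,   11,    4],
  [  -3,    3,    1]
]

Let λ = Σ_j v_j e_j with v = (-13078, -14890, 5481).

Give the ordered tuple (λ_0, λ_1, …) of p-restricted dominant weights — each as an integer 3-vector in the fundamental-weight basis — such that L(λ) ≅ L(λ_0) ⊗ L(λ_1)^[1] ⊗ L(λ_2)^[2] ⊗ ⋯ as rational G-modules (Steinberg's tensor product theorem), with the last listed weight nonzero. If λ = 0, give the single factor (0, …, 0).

In the fundamental-weight basis, λ has coordinates c = M·v (v = (-13078, -14890, 5481)):
  c_1 = 7*-13078 + -8*-14890 + -3*5481 = 11131
  c_2 = -11*-13078 + 11*-14890 + 4*5481 = 1992
  c_3 = -3*-13078 + 3*-14890 + 1*5481 = 45
Base-13 expansion of each c_i:
  c_1 = 11131 = 3·13^0 + 11·13^1 + 0·13^2 + 5·13^3
  c_2 = 1992 = 3·13^0 + 10·13^1 + 11·13^2
  c_3 = 45 = 6·13^0 + 3·13^1
p-restricted factor λ_0 = (3, 3, 6)
p-restricted factor λ_1 = (11, 10, 3)
p-restricted factor λ_2 = (0, 11, 0)
p-restricted factor λ_3 = (5, 0, 0)

((3, 3, 6), (11, 10, 3), (0, 11, 0), (5, 0, 0))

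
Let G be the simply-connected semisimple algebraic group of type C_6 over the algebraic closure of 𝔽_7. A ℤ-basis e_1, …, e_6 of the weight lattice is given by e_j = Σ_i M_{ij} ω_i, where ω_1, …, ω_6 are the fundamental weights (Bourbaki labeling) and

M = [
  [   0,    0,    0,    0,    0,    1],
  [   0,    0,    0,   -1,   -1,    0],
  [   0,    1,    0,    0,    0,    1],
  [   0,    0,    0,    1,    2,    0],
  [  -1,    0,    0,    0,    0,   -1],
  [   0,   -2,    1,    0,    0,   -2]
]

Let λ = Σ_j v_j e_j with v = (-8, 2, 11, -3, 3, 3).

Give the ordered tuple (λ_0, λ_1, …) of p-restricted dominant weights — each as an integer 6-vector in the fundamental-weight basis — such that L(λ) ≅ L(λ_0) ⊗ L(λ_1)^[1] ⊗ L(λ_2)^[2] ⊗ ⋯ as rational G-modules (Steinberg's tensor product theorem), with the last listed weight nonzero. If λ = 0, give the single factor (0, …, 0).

((3, 0, 5, 3, 5, 1),)

In the fundamental-weight basis, λ has coordinates c = M·v (v = (-8, 2, 11, -3, 3, 3)):
  c_1 = 0*-8 + 0*2 + 0*11 + 0*-3 + 0*3 + 1*3 = 3
  c_2 = 0*-8 + 0*2 + 0*11 + -1*-3 + -1*3 + 0*3 = 0
  c_3 = 0*-8 + 1*2 + 0*11 + 0*-3 + 0*3 + 1*3 = 5
  c_4 = 0*-8 + 0*2 + 0*11 + 1*-3 + 2*3 + 0*3 = 3
  c_5 = -1*-8 + 0*2 + 0*11 + 0*-3 + 0*3 + -1*3 = 5
  c_6 = 0*-8 + -2*2 + 1*11 + 0*-3 + 0*3 + -2*3 = 1
Writing each c_i in base p = 7:
  c_1 = 3 = 3·7^0
  c_2 = 0
  c_3 = 5 = 5·7^0
  c_4 = 3 = 3·7^0
  c_5 = 5 = 5·7^0
  c_6 = 1 = 1·7^0
λ_0 = (3, 0, 5, 3, 5, 1)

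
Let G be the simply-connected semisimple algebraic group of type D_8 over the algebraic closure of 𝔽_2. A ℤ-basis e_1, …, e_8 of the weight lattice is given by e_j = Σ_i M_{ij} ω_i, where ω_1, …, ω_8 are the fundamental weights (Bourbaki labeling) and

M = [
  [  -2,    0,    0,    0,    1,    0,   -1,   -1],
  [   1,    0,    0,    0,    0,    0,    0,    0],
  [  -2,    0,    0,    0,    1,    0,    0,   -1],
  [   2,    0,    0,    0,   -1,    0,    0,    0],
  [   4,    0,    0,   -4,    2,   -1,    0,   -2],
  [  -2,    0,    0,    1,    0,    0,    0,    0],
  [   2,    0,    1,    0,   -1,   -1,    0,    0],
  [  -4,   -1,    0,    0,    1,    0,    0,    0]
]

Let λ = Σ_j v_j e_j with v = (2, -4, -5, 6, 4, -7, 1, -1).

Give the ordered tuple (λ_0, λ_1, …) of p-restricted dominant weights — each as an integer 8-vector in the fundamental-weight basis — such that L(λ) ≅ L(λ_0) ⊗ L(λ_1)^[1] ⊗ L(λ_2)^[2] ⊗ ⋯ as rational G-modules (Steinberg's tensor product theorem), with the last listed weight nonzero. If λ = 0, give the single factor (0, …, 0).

((0, 0, 1, 0, 1, 0, 0, 0), (0, 1, 0, 0, 0, 1, 1, 0))

Change of basis e → ω: c = M·v where v = (2, -4, -5, 6, 4, -7, 1, -1):
  c_1 = (-2)·(2) + (0)·(-4) + (0)·(-5) + 0·6 + 1·4 + (0)·(-7) + (-1)·(1) + (-1)·(-1) = 0
  c_2 = 1·2 + (0)·(-4) + (0)·(-5) + 0·6 + 0·4 + (0)·(-7) + 0·1 + (0)·(-1) = 2
  c_3 = (-2)·(2) + (0)·(-4) + (0)·(-5) + 0·6 + 1·4 + (0)·(-7) + 0·1 + (-1)·(-1) = 1
  c_4 = 2·2 + (0)·(-4) + (0)·(-5) + 0·6 + (-1)·(4) + (0)·(-7) + 0·1 + (0)·(-1) = 0
  c_5 = 4·2 + (0)·(-4) + (0)·(-5) + (-4)·(6) + 2·4 + (-1)·(-7) + 0·1 + (-2)·(-1) = 1
  c_6 = (-2)·(2) + (0)·(-4) + (0)·(-5) + 1·6 + 0·4 + (0)·(-7) + 0·1 + (0)·(-1) = 2
  c_7 = 2·2 + (0)·(-4) + (1)·(-5) + 0·6 + (-1)·(4) + (-1)·(-7) + 0·1 + (0)·(-1) = 2
  c_8 = (-4)·(2) + (-1)·(-4) + (0)·(-5) + 0·6 + 1·4 + (0)·(-7) + 0·1 + (0)·(-1) = 0
Expand coordinatewise in base 2:
  c_1 = 0
  c_2 = 2 = 0·2^0 + 1·2^1
  c_3 = 1 = 1·2^0
  c_4 = 0
  c_5 = 1 = 1·2^0
  c_6 = 2 = 0·2^0 + 1·2^1
  c_7 = 2 = 0·2^0 + 1·2^1
  c_8 = 0
λ_0 = (0, 0, 1, 0, 1, 0, 0, 0)
λ_1 = (0, 1, 0, 0, 0, 1, 1, 0)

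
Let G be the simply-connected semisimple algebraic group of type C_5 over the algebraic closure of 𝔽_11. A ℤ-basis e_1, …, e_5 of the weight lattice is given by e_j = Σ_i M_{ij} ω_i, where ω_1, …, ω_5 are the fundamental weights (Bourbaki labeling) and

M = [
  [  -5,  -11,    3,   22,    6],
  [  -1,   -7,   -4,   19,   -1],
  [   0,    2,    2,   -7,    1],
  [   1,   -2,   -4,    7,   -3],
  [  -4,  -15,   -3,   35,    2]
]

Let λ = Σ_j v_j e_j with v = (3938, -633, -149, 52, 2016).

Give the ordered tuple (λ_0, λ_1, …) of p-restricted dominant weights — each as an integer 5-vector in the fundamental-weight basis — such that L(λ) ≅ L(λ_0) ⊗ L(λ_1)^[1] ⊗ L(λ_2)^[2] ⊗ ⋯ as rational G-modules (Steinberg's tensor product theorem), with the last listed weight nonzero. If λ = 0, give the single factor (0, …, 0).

Converting to the ω-basis (c_i = row i of M dotted with v = (3938, -633, -149, 52, 2016)):
  c_1 = (-5)·(3938) + (-11)·(-633) + (3)·(-149) + (22)·(52) + (6)·(2016) = 66
  c_2 = (-1)·(3938) + (-7)·(-633) + (-4)·(-149) + (19)·(52) + (-1)·(2016) = 61
  c_3 = (0)·(3938) + (2)·(-633) + (2)·(-149) + (-7)·(52) + (1)·(2016) = 88
  c_4 = (1)·(3938) + (-2)·(-633) + (-4)·(-149) + (7)·(52) + (-3)·(2016) = 116
  c_5 = (-4)·(3938) + (-15)·(-633) + (-3)·(-149) + (35)·(52) + (2)·(2016) = 42
p = 11; digits c_i = Σ_j d_{ij}·11^j, 0 ≤ d_{ij} < 11:
  c_1 = 66 = 0·11^0 + 6·11^1
  c_2 = 61 = 6·11^0 + 5·11^1
  c_3 = 88 = 0·11^0 + 8·11^1
  c_4 = 116 = 6·11^0 + 10·11^1
  c_5 = 42 = 9·11^0 + 3·11^1
λ_0 = (0, 6, 0, 6, 9)
λ_1 = (6, 5, 8, 10, 3)

((0, 6, 0, 6, 9), (6, 5, 8, 10, 3))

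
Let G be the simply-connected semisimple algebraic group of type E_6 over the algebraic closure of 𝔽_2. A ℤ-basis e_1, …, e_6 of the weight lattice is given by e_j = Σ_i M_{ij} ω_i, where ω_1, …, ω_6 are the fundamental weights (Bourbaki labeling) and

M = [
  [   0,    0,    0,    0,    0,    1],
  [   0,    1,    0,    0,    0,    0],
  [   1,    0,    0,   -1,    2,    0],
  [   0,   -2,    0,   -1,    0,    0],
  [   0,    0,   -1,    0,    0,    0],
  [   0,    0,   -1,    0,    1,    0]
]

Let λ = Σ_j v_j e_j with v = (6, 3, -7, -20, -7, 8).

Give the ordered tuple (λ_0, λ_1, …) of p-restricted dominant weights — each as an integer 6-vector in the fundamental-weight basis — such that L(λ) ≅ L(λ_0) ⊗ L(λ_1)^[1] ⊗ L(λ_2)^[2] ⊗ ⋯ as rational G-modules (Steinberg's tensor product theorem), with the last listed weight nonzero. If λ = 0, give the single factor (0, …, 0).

((0, 1, 0, 0, 1, 0), (0, 1, 0, 1, 1, 0), (0, 0, 1, 1, 1, 0), (1, 0, 1, 1, 0, 0))

Converting to the ω-basis (c_i = row i of M dotted with v = (6, 3, -7, -20, -7, 8)):
  c_1 = 0·6 + 0·3 + (0)·(-7) + (0)·(-20) + (0)·(-7) + 1·8 = 8
  c_2 = 0·6 + 1·3 + (0)·(-7) + (0)·(-20) + (0)·(-7) + 0·8 = 3
  c_3 = 1·6 + 0·3 + (0)·(-7) + (-1)·(-20) + (2)·(-7) + 0·8 = 12
  c_4 = 0·6 + (-2)·(3) + (0)·(-7) + (-1)·(-20) + (0)·(-7) + 0·8 = 14
  c_5 = 0·6 + 0·3 + (-1)·(-7) + (0)·(-20) + (0)·(-7) + 0·8 = 7
  c_6 = 0·6 + 0·3 + (-1)·(-7) + (0)·(-20) + (1)·(-7) + 0·8 = 0
p = 2; digits c_i = Σ_j d_{ij}·2^j, 0 ≤ d_{ij} < 2:
  c_1 = 8 = 0·2^0 + 0·2^1 + 0·2^2 + 1·2^3
  c_2 = 3 = 1·2^0 + 1·2^1
  c_3 = 12 = 0·2^0 + 0·2^1 + 1·2^2 + 1·2^3
  c_4 = 14 = 0·2^0 + 1·2^1 + 1·2^2 + 1·2^3
  c_5 = 7 = 1·2^0 + 1·2^1 + 1·2^2
  c_6 = 0
Factor λ_0 = (0, 1, 0, 0, 1, 0)
Factor λ_1 = (0, 1, 0, 1, 1, 0)
Factor λ_2 = (0, 0, 1, 1, 1, 0)
Factor λ_3 = (1, 0, 1, 1, 0, 0)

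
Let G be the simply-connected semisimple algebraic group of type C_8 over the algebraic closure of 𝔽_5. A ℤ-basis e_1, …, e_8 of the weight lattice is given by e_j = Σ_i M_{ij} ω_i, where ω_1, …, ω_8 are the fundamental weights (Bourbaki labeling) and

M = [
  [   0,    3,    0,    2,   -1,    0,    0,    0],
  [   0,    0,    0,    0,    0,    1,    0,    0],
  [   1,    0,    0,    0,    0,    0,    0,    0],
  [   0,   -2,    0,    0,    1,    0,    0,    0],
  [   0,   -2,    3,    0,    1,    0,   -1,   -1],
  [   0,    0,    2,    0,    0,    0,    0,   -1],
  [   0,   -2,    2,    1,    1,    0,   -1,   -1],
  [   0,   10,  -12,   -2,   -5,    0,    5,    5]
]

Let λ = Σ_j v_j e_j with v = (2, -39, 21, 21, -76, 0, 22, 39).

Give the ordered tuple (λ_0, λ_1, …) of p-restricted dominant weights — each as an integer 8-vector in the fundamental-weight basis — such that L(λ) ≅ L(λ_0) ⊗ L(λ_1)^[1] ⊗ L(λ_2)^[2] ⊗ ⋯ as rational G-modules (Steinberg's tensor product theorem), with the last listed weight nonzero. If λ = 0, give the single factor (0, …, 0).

Compute c_i = Σ_j M_{ij} v_j with v = (2, -39, 21, 21, -76, 0, 22, 39):
  c_1 = 0*2 + 3*-39 + 0*21 + 2*21 + -1*-76 + 0*0 + 0*22 + 0*39 = 1
  c_2 = 0*2 + 0*-39 + 0*21 + 0*21 + 0*-76 + 1*0 + 0*22 + 0*39 = 0
  c_3 = 1*2 + 0*-39 + 0*21 + 0*21 + 0*-76 + 0*0 + 0*22 + 0*39 = 2
  c_4 = 0*2 + -2*-39 + 0*21 + 0*21 + 1*-76 + 0*0 + 0*22 + 0*39 = 2
  c_5 = 0*2 + -2*-39 + 3*21 + 0*21 + 1*-76 + 0*0 + -1*22 + -1*39 = 4
  c_6 = 0*2 + 0*-39 + 2*21 + 0*21 + 0*-76 + 0*0 + 0*22 + -1*39 = 3
  c_7 = 0*2 + -2*-39 + 2*21 + 1*21 + 1*-76 + 0*0 + -1*22 + -1*39 = 4
  c_8 = 0*2 + 10*-39 + -12*21 + -2*21 + -5*-76 + 0*0 + 5*22 + 5*39 = 1
Expand coordinatewise in base 5:
  c_1 = 1 = 1·5^0
  c_2 = 0
  c_3 = 2 = 2·5^0
  c_4 = 2 = 2·5^0
  c_5 = 4 = 4·5^0
  c_6 = 3 = 3·5^0
  c_7 = 4 = 4·5^0
  c_8 = 1 = 1·5^0
Factor λ_0 = (1, 0, 2, 2, 4, 3, 4, 1)

((1, 0, 2, 2, 4, 3, 4, 1),)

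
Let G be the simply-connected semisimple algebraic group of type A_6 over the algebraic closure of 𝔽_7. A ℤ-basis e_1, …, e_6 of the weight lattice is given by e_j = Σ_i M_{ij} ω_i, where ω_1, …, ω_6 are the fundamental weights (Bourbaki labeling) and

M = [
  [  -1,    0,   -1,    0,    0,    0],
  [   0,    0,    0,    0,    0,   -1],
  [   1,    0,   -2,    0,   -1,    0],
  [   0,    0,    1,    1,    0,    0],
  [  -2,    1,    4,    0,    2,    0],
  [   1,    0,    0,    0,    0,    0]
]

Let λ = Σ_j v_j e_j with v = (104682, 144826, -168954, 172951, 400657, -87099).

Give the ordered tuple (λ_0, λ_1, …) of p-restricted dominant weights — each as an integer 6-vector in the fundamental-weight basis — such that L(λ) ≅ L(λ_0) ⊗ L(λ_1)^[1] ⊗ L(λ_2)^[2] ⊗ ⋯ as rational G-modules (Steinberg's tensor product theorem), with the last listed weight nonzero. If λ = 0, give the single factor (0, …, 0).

((5, 5, 3, 0, 4, 4), (4, 3, 5, 4, 0, 2), (2, 6, 1, 4, 5, 1), (5, 1, 3, 4, 2, 4), (5, 1, 3, 1, 4, 1), (3, 5, 2, 0, 3, 6))

Converting to the ω-basis (c_i = row i of M dotted with v = (104682, 144826, -168954, 172951, 400657, -87099)):
  c_1 = (-1)·(104682) + (0)·(144826) + (-1)·(-168954) + (0)·(172951) + (0)·(400657) + (0)·(-87099) = 64272
  c_2 = (0)·(104682) + (0)·(144826) + (0)·(-168954) + (0)·(172951) + (0)·(400657) + (-1)·(-87099) = 87099
  c_3 = (1)·(104682) + (0)·(144826) + (-2)·(-168954) + (0)·(172951) + (-1)·(400657) + (0)·(-87099) = 41933
  c_4 = (0)·(104682) + (0)·(144826) + (1)·(-168954) + (1)·(172951) + (0)·(400657) + (0)·(-87099) = 3997
  c_5 = (-2)·(104682) + (1)·(144826) + (4)·(-168954) + (0)·(172951) + (2)·(400657) + (0)·(-87099) = 60960
  c_6 = (1)·(104682) + (0)·(144826) + (0)·(-168954) + (0)·(172951) + (0)·(400657) + (0)·(-87099) = 104682
Writing each c_i in base p = 7:
  c_1 = 64272 = 5·7^0 + 4·7^1 + 2·7^2 + 5·7^3 + 5·7^4 + 3·7^5
  c_2 = 87099 = 5·7^0 + 3·7^1 + 6·7^2 + 1·7^3 + 1·7^4 + 5·7^5
  c_3 = 41933 = 3·7^0 + 5·7^1 + 1·7^2 + 3·7^3 + 3·7^4 + 2·7^5
  c_4 = 3997 = 0·7^0 + 4·7^1 + 4·7^2 + 4·7^3 + 1·7^4
  c_5 = 60960 = 4·7^0 + 0·7^1 + 5·7^2 + 2·7^3 + 4·7^4 + 3·7^5
  c_6 = 104682 = 4·7^0 + 2·7^1 + 1·7^2 + 4·7^3 + 1·7^4 + 6·7^5
λ_0 = (5, 5, 3, 0, 4, 4)
λ_1 = (4, 3, 5, 4, 0, 2)
λ_2 = (2, 6, 1, 4, 5, 1)
λ_3 = (5, 1, 3, 4, 2, 4)
λ_4 = (5, 1, 3, 1, 4, 1)
λ_5 = (3, 5, 2, 0, 3, 6)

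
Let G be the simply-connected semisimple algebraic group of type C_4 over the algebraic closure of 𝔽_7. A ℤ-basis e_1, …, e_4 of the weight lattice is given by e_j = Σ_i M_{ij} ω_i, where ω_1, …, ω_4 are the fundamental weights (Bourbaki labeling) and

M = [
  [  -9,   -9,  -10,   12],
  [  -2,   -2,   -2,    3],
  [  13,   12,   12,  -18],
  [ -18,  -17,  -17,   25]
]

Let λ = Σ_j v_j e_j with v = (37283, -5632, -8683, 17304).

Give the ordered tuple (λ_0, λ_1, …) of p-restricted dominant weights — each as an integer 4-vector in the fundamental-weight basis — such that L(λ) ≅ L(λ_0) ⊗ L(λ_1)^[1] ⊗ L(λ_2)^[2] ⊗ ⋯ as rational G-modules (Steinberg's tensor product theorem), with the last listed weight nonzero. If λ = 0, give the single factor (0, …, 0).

Change of basis e → ω: c = M·v where v = (37283, -5632, -8683, 17304):
  c_1 = (-9)·(37283) + (-9)·(-5632) + (-10)·(-8683) + (12)·(17304) = 9619
  c_2 = (-2)·(37283) + (-2)·(-5632) + (-2)·(-8683) + (3)·(17304) = 5976
  c_3 = (13)·(37283) + (12)·(-5632) + (12)·(-8683) + (-18)·(17304) = 1427
  c_4 = (-18)·(37283) + (-17)·(-5632) + (-17)·(-8683) + (25)·(17304) = 4861
Base-7 expansion of each c_i:
  c_1 = 9619 = 1·7^0 + 2·7^1 + 0·7^2 + 0·7^3 + 4·7^4
  c_2 = 5976 = 5·7^0 + 6·7^1 + 2·7^2 + 3·7^3 + 2·7^4
  c_3 = 1427 = 6·7^0 + 0·7^1 + 1·7^2 + 4·7^3
  c_4 = 4861 = 3·7^0 + 1·7^1 + 1·7^2 + 0·7^3 + 2·7^4
Factor λ_0 = (1, 5, 6, 3)
Factor λ_1 = (2, 6, 0, 1)
Factor λ_2 = (0, 2, 1, 1)
Factor λ_3 = (0, 3, 4, 0)
Factor λ_4 = (4, 2, 0, 2)

((1, 5, 6, 3), (2, 6, 0, 1), (0, 2, 1, 1), (0, 3, 4, 0), (4, 2, 0, 2))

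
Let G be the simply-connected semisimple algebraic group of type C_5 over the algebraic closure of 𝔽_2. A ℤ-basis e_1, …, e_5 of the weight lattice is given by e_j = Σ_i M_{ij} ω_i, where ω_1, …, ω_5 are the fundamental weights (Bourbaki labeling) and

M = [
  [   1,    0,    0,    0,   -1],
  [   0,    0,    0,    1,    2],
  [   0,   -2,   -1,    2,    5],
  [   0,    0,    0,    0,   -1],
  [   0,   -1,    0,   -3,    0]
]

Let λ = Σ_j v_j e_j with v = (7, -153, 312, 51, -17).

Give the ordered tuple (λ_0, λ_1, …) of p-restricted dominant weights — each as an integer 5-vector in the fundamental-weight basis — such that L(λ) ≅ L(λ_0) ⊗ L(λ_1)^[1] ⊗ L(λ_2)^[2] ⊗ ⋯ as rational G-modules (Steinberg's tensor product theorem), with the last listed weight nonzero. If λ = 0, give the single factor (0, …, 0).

ω-coordinates c = M·v, v = (7, -153, 312, 51, -17):
  c_1 = 1·7 + (0)·(-153) + 0·312 + 0·51 + (-1)·(-17) = 24
  c_2 = 0·7 + (0)·(-153) + 0·312 + 1·51 + (2)·(-17) = 17
  c_3 = 0·7 + (-2)·(-153) + (-1)·(312) + 2·51 + (5)·(-17) = 11
  c_4 = 0·7 + (0)·(-153) + 0·312 + 0·51 + (-1)·(-17) = 17
  c_5 = 0·7 + (-1)·(-153) + 0·312 + (-3)·(51) + (0)·(-17) = 0
p = 2; digits c_i = Σ_j d_{ij}·2^j, 0 ≤ d_{ij} < 2:
  c_1 = 24 = 0·2^0 + 0·2^1 + 0·2^2 + 1·2^3 + 1·2^4
  c_2 = 17 = 1·2^0 + 0·2^1 + 0·2^2 + 0·2^3 + 1·2^4
  c_3 = 11 = 1·2^0 + 1·2^1 + 0·2^2 + 1·2^3
  c_4 = 17 = 1·2^0 + 0·2^1 + 0·2^2 + 0·2^3 + 1·2^4
  c_5 = 0
p-restricted factor λ_0 = (0, 1, 1, 1, 0)
p-restricted factor λ_1 = (0, 0, 1, 0, 0)
p-restricted factor λ_2 = (0, 0, 0, 0, 0)
p-restricted factor λ_3 = (1, 0, 1, 0, 0)
p-restricted factor λ_4 = (1, 1, 0, 1, 0)

((0, 1, 1, 1, 0), (0, 0, 1, 0, 0), (0, 0, 0, 0, 0), (1, 0, 1, 0, 0), (1, 1, 0, 1, 0))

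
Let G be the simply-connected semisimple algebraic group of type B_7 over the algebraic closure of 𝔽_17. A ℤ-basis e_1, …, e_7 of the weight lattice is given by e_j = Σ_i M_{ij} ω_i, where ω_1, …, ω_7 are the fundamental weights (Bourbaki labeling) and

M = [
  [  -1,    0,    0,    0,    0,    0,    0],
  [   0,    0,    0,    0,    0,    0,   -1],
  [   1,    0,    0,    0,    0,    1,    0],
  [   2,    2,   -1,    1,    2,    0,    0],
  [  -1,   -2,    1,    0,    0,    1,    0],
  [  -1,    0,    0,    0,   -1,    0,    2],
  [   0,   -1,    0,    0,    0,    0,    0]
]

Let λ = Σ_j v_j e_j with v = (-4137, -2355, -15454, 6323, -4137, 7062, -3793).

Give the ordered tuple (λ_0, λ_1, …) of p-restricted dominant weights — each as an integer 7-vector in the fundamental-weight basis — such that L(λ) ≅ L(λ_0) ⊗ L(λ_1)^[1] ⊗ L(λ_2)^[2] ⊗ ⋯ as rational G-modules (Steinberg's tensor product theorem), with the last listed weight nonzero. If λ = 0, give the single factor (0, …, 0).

((6, 2, 1, 9, 13, 8, 9), (5, 2, 2, 13, 9, 6, 2), (14, 13, 10, 1, 1, 2, 8))

In the fundamental-weight basis, λ has coordinates c = M·v (v = (-4137, -2355, -15454, 6323, -4137, 7062, -3793)):
  c_1 = -1*-4137 + 0*-2355 + 0*-15454 + 0*6323 + 0*-4137 + 0*7062 + 0*-3793 = 4137
  c_2 = 0*-4137 + 0*-2355 + 0*-15454 + 0*6323 + 0*-4137 + 0*7062 + -1*-3793 = 3793
  c_3 = 1*-4137 + 0*-2355 + 0*-15454 + 0*6323 + 0*-4137 + 1*7062 + 0*-3793 = 2925
  c_4 = 2*-4137 + 2*-2355 + -1*-15454 + 1*6323 + 2*-4137 + 0*7062 + 0*-3793 = 519
  c_5 = -1*-4137 + -2*-2355 + 1*-15454 + 0*6323 + 0*-4137 + 1*7062 + 0*-3793 = 455
  c_6 = -1*-4137 + 0*-2355 + 0*-15454 + 0*6323 + -1*-4137 + 0*7062 + 2*-3793 = 688
  c_7 = 0*-4137 + -1*-2355 + 0*-15454 + 0*6323 + 0*-4137 + 0*7062 + 0*-3793 = 2355
Expand coordinatewise in base 17:
  c_1 = 4137 = 6·17^0 + 5·17^1 + 14·17^2
  c_2 = 3793 = 2·17^0 + 2·17^1 + 13·17^2
  c_3 = 2925 = 1·17^0 + 2·17^1 + 10·17^2
  c_4 = 519 = 9·17^0 + 13·17^1 + 1·17^2
  c_5 = 455 = 13·17^0 + 9·17^1 + 1·17^2
  c_6 = 688 = 8·17^0 + 6·17^1 + 2·17^2
  c_7 = 2355 = 9·17^0 + 2·17^1 + 8·17^2
λ_0 = (6, 2, 1, 9, 13, 8, 9)
λ_1 = (5, 2, 2, 13, 9, 6, 2)
λ_2 = (14, 13, 10, 1, 1, 2, 8)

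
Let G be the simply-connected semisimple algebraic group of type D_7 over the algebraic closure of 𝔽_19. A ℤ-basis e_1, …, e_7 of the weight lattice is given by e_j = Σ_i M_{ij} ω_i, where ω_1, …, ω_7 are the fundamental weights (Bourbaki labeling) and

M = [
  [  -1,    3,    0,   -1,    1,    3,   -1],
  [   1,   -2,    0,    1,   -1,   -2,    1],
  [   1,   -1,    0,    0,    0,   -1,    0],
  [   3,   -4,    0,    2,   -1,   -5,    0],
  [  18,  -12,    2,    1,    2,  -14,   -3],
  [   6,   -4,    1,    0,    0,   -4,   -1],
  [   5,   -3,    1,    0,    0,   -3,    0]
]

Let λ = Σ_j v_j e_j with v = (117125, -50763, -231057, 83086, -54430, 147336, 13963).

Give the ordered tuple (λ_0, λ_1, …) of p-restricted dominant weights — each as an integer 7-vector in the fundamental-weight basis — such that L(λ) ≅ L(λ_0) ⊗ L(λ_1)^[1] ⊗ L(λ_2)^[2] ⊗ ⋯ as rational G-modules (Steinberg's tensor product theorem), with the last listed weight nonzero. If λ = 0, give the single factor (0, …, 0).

((6, 9, 13, 7, 0, 17, 2), (9, 0, 17, 4, 1, 16, 12), (1, 0, 18, 11, 4, 7, 8), (3, 11, 2, 5, 18, 10, 9))

ω-coordinates c = M·v, v = (117125, -50763, -231057, 83086, -54430, 147336, 13963):
  c_1 = -1*117125 + 3*-50763 + 0*-231057 + -1*83086 + 1*-54430 + 3*147336 + -1*13963 = 21115
  c_2 = 1*117125 + -2*-50763 + 0*-231057 + 1*83086 + -1*-54430 + -2*147336 + 1*13963 = 75458
  c_3 = 1*117125 + -1*-50763 + 0*-231057 + 0*83086 + 0*-54430 + -1*147336 + 0*13963 = 20552
  c_4 = 3*117125 + -4*-50763 + 0*-231057 + 2*83086 + -1*-54430 + -5*147336 + 0*13963 = 38349
  c_5 = 18*117125 + -12*-50763 + 2*-231057 + 1*83086 + 2*-54430 + -14*147336 + -3*13963 = 124925
  c_6 = 6*117125 + -4*-50763 + 1*-231057 + 0*83086 + 0*-54430 + -4*147336 + -1*13963 = 71438
  c_7 = 5*117125 + -3*-50763 + 1*-231057 + 0*83086 + 0*-54430 + -3*147336 + 0*13963 = 64849
p = 19; digits c_i = Σ_j d_{ij}·19^j, 0 ≤ d_{ij} < 19:
  c_1 = 21115 = 6·19^0 + 9·19^1 + 1·19^2 + 3·19^3
  c_2 = 75458 = 9·19^0 + 0·19^1 + 0·19^2 + 11·19^3
  c_3 = 20552 = 13·19^0 + 17·19^1 + 18·19^2 + 2·19^3
  c_4 = 38349 = 7·19^0 + 4·19^1 + 11·19^2 + 5·19^3
  c_5 = 124925 = 0·19^0 + 1·19^1 + 4·19^2 + 18·19^3
  c_6 = 71438 = 17·19^0 + 16·19^1 + 7·19^2 + 10·19^3
  c_7 = 64849 = 2·19^0 + 12·19^1 + 8·19^2 + 9·19^3
p-restricted factor λ_0 = (6, 9, 13, 7, 0, 17, 2)
p-restricted factor λ_1 = (9, 0, 17, 4, 1, 16, 12)
p-restricted factor λ_2 = (1, 0, 18, 11, 4, 7, 8)
p-restricted factor λ_3 = (3, 11, 2, 5, 18, 10, 9)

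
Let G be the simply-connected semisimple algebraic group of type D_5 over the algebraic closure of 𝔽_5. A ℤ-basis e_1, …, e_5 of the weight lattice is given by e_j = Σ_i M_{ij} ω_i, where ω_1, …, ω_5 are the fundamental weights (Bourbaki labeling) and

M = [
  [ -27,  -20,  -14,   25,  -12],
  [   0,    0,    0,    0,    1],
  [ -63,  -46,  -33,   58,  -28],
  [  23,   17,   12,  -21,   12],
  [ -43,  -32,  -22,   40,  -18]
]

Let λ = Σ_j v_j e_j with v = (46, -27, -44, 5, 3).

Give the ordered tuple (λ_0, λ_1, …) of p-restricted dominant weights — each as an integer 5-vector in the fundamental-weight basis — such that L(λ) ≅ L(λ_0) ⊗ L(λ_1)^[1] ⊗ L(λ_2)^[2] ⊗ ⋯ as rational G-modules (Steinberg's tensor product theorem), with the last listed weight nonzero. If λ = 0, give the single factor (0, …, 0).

Compute c_i = Σ_j M_{ij} v_j with v = (46, -27, -44, 5, 3):
  c_1 = -27*46 + -20*-27 + -14*-44 + 25*5 + -12*3 = 3
  c_2 = 0*46 + 0*-27 + 0*-44 + 0*5 + 1*3 = 3
  c_3 = -63*46 + -46*-27 + -33*-44 + 58*5 + -28*3 = 2
  c_4 = 23*46 + 17*-27 + 12*-44 + -21*5 + 12*3 = 2
  c_5 = -43*46 + -32*-27 + -22*-44 + 40*5 + -18*3 = 0
p = 5; digits c_i = Σ_j d_{ij}·5^j, 0 ≤ d_{ij} < 5:
  c_1 = 3 = 3·5^0
  c_2 = 3 = 3·5^0
  c_3 = 2 = 2·5^0
  c_4 = 2 = 2·5^0
  c_5 = 0
p-restricted factor λ_0 = (3, 3, 2, 2, 0)

((3, 3, 2, 2, 0),)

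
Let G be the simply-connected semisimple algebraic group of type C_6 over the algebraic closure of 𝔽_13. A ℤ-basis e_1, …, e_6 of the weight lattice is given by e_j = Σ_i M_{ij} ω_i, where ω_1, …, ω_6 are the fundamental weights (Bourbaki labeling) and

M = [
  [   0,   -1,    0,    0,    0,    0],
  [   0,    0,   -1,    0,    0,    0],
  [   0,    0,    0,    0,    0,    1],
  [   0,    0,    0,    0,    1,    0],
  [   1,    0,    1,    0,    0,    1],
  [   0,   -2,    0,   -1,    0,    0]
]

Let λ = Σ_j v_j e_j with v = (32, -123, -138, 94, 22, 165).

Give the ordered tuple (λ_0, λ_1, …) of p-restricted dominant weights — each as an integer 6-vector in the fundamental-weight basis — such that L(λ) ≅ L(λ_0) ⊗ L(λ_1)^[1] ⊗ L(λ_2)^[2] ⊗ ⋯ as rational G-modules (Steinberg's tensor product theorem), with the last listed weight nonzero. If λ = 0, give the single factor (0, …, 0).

((6, 8, 9, 9, 7, 9), (9, 10, 12, 1, 4, 11))

Compute c_i = Σ_j M_{ij} v_j with v = (32, -123, -138, 94, 22, 165):
  c_1 = 0*32 + -1*-123 + 0*-138 + 0*94 + 0*22 + 0*165 = 123
  c_2 = 0*32 + 0*-123 + -1*-138 + 0*94 + 0*22 + 0*165 = 138
  c_3 = 0*32 + 0*-123 + 0*-138 + 0*94 + 0*22 + 1*165 = 165
  c_4 = 0*32 + 0*-123 + 0*-138 + 0*94 + 1*22 + 0*165 = 22
  c_5 = 1*32 + 0*-123 + 1*-138 + 0*94 + 0*22 + 1*165 = 59
  c_6 = 0*32 + -2*-123 + 0*-138 + -1*94 + 0*22 + 0*165 = 152
p = 13; digits c_i = Σ_j d_{ij}·13^j, 0 ≤ d_{ij} < 13:
  c_1 = 123 = 6·13^0 + 9·13^1
  c_2 = 138 = 8·13^0 + 10·13^1
  c_3 = 165 = 9·13^0 + 12·13^1
  c_4 = 22 = 9·13^0 + 1·13^1
  c_5 = 59 = 7·13^0 + 4·13^1
  c_6 = 152 = 9·13^0 + 11·13^1
λ_0 = (6, 8, 9, 9, 7, 9)
λ_1 = (9, 10, 12, 1, 4, 11)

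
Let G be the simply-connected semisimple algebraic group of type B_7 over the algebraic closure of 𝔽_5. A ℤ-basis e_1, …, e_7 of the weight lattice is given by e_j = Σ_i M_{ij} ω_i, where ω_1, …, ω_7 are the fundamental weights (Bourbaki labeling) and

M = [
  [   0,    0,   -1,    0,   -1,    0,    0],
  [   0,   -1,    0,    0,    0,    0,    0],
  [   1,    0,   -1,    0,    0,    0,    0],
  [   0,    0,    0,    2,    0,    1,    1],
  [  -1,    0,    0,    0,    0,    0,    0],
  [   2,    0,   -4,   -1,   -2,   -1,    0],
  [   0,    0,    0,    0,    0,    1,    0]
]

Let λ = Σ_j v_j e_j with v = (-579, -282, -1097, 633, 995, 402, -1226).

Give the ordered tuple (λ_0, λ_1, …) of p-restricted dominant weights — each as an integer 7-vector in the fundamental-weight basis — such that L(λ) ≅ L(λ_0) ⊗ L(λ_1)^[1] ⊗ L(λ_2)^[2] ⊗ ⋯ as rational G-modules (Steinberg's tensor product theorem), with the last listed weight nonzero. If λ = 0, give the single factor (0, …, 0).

((2, 2, 3, 2, 4, 0, 2), (0, 1, 3, 3, 0, 1, 0), (4, 1, 0, 2, 3, 3, 1), (0, 2, 4, 3, 4, 1, 3))

Converting to the ω-basis (c_i = row i of M dotted with v = (-579, -282, -1097, 633, 995, 402, -1226)):
  c_1 = (0)·(-579) + (0)·(-282) + (-1)·(-1097) + 0·633 + (-1)·(995) + 0·402 + (0)·(-1226) = 102
  c_2 = (0)·(-579) + (-1)·(-282) + (0)·(-1097) + 0·633 + 0·995 + 0·402 + (0)·(-1226) = 282
  c_3 = (1)·(-579) + (0)·(-282) + (-1)·(-1097) + 0·633 + 0·995 + 0·402 + (0)·(-1226) = 518
  c_4 = (0)·(-579) + (0)·(-282) + (0)·(-1097) + 2·633 + 0·995 + 1·402 + (1)·(-1226) = 442
  c_5 = (-1)·(-579) + (0)·(-282) + (0)·(-1097) + 0·633 + 0·995 + 0·402 + (0)·(-1226) = 579
  c_6 = (2)·(-579) + (0)·(-282) + (-4)·(-1097) + (-1)·(633) + (-2)·(995) + (-1)·(402) + (0)·(-1226) = 205
  c_7 = (0)·(-579) + (0)·(-282) + (0)·(-1097) + 0·633 + 0·995 + 1·402 + (0)·(-1226) = 402
Base-5 expansion of each c_i:
  c_1 = 102 = 2·5^0 + 0·5^1 + 4·5^2
  c_2 = 282 = 2·5^0 + 1·5^1 + 1·5^2 + 2·5^3
  c_3 = 518 = 3·5^0 + 3·5^1 + 0·5^2 + 4·5^3
  c_4 = 442 = 2·5^0 + 3·5^1 + 2·5^2 + 3·5^3
  c_5 = 579 = 4·5^0 + 0·5^1 + 3·5^2 + 4·5^3
  c_6 = 205 = 0·5^0 + 1·5^1 + 3·5^2 + 1·5^3
  c_7 = 402 = 2·5^0 + 0·5^1 + 1·5^2 + 3·5^3
p-restricted factor λ_0 = (2, 2, 3, 2, 4, 0, 2)
p-restricted factor λ_1 = (0, 1, 3, 3, 0, 1, 0)
p-restricted factor λ_2 = (4, 1, 0, 2, 3, 3, 1)
p-restricted factor λ_3 = (0, 2, 4, 3, 4, 1, 3)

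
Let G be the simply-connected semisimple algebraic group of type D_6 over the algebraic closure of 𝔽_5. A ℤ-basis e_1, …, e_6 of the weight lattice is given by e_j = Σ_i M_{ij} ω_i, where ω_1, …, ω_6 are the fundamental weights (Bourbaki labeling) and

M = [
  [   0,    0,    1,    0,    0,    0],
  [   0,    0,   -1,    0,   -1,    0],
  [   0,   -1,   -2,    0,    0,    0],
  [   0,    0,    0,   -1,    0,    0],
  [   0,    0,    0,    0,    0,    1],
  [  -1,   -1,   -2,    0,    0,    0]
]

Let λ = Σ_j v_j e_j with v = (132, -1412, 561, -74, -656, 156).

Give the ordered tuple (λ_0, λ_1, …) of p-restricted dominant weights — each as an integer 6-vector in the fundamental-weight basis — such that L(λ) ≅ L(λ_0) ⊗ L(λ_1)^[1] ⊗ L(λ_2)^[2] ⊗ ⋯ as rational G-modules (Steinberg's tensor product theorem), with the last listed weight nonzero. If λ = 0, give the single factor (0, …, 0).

((1, 0, 0, 4, 1, 3), (2, 4, 3, 4, 1, 1), (2, 3, 1, 2, 1, 1), (4, 0, 2, 0, 1, 1))

In the fundamental-weight basis, λ has coordinates c = M·v (v = (132, -1412, 561, -74, -656, 156)):
  c_1 = 0·132 + (0)·(-1412) + 1·561 + (0)·(-74) + (0)·(-656) + 0·156 = 561
  c_2 = 0·132 + (0)·(-1412) + (-1)·(561) + (0)·(-74) + (-1)·(-656) + 0·156 = 95
  c_3 = 0·132 + (-1)·(-1412) + (-2)·(561) + (0)·(-74) + (0)·(-656) + 0·156 = 290
  c_4 = 0·132 + (0)·(-1412) + 0·561 + (-1)·(-74) + (0)·(-656) + 0·156 = 74
  c_5 = 0·132 + (0)·(-1412) + 0·561 + (0)·(-74) + (0)·(-656) + 1·156 = 156
  c_6 = (-1)·(132) + (-1)·(-1412) + (-2)·(561) + (0)·(-74) + (0)·(-656) + 0·156 = 158
p = 5; digits c_i = Σ_j d_{ij}·5^j, 0 ≤ d_{ij} < 5:
  c_1 = 561 = 1·5^0 + 2·5^1 + 2·5^2 + 4·5^3
  c_2 = 95 = 0·5^0 + 4·5^1 + 3·5^2
  c_3 = 290 = 0·5^0 + 3·5^1 + 1·5^2 + 2·5^3
  c_4 = 74 = 4·5^0 + 4·5^1 + 2·5^2
  c_5 = 156 = 1·5^0 + 1·5^1 + 1·5^2 + 1·5^3
  c_6 = 158 = 3·5^0 + 1·5^1 + 1·5^2 + 1·5^3
Factor λ_0 = (1, 0, 0, 4, 1, 3)
Factor λ_1 = (2, 4, 3, 4, 1, 1)
Factor λ_2 = (2, 3, 1, 2, 1, 1)
Factor λ_3 = (4, 0, 2, 0, 1, 1)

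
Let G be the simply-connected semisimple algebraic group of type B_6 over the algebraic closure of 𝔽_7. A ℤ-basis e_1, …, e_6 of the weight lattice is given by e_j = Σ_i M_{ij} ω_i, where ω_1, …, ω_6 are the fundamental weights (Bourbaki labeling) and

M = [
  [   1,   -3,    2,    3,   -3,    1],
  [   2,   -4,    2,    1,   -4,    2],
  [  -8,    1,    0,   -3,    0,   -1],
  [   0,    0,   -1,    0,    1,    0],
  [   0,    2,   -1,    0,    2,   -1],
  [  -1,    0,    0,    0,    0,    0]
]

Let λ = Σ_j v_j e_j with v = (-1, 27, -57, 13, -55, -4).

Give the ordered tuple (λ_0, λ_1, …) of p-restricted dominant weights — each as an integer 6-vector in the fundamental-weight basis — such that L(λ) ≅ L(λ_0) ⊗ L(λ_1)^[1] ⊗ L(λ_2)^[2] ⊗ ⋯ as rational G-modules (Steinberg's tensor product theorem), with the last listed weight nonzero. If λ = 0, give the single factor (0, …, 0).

((4, 1, 0, 2, 5, 1),)

Compute c_i = Σ_j M_{ij} v_j with v = (-1, 27, -57, 13, -55, -4):
  c_1 = (1)·(-1) + (-3)·(27) + (2)·(-57) + (3)·(13) + (-3)·(-55) + (1)·(-4) = 4
  c_2 = (2)·(-1) + (-4)·(27) + (2)·(-57) + (1)·(13) + (-4)·(-55) + (2)·(-4) = 1
  c_3 = (-8)·(-1) + (1)·(27) + (0)·(-57) + (-3)·(13) + (0)·(-55) + (-1)·(-4) = 0
  c_4 = (0)·(-1) + (0)·(27) + (-1)·(-57) + (0)·(13) + (1)·(-55) + (0)·(-4) = 2
  c_5 = (0)·(-1) + (2)·(27) + (-1)·(-57) + (0)·(13) + (2)·(-55) + (-1)·(-4) = 5
  c_6 = (-1)·(-1) + (0)·(27) + (0)·(-57) + (0)·(13) + (0)·(-55) + (0)·(-4) = 1
Expand coordinatewise in base 7:
  c_1 = 4 = 4·7^0
  c_2 = 1 = 1·7^0
  c_3 = 0
  c_4 = 2 = 2·7^0
  c_5 = 5 = 5·7^0
  c_6 = 1 = 1·7^0
λ_0 = (4, 1, 0, 2, 5, 1)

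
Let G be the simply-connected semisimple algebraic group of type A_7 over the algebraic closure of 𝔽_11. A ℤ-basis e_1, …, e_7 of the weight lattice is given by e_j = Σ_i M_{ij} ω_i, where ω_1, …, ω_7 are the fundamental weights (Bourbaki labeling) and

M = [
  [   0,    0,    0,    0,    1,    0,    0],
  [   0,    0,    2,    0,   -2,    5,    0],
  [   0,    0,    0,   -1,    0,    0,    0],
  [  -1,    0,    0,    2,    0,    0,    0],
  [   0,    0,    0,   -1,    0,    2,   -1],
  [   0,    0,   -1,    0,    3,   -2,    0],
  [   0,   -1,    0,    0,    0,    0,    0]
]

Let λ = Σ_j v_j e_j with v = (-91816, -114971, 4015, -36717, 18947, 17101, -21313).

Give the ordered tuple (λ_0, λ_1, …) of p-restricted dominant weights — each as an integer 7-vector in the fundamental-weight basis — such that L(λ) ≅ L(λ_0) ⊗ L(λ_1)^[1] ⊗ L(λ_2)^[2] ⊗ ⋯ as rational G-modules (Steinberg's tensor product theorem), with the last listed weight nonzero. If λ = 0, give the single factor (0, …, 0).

((5, 3, 10, 1, 8, 1, 10), (6, 9, 4, 10, 2, 10, 1), (2, 8, 6, 8, 3, 10, 4), (3, 8, 5, 2, 3, 2, 9), (1, 3, 2, 1, 6, 1, 7))

ω-coordinates c = M·v, v = (-91816, -114971, 4015, -36717, 18947, 17101, -21313):
  c_1 = (0)·(-91816) + (0)·(-114971) + (0)·(4015) + (0)·(-36717) + (1)·(18947) + (0)·(17101) + (0)·(-21313) = 18947
  c_2 = (0)·(-91816) + (0)·(-114971) + (2)·(4015) + (0)·(-36717) + (-2)·(18947) + (5)·(17101) + (0)·(-21313) = 55641
  c_3 = (0)·(-91816) + (0)·(-114971) + (0)·(4015) + (-1)·(-36717) + (0)·(18947) + (0)·(17101) + (0)·(-21313) = 36717
  c_4 = (-1)·(-91816) + (0)·(-114971) + (0)·(4015) + (2)·(-36717) + (0)·(18947) + (0)·(17101) + (0)·(-21313) = 18382
  c_5 = (0)·(-91816) + (0)·(-114971) + (0)·(4015) + (-1)·(-36717) + (0)·(18947) + (2)·(17101) + (-1)·(-21313) = 92232
  c_6 = (0)·(-91816) + (0)·(-114971) + (-1)·(4015) + (0)·(-36717) + (3)·(18947) + (-2)·(17101) + (0)·(-21313) = 18624
  c_7 = (0)·(-91816) + (-1)·(-114971) + (0)·(4015) + (0)·(-36717) + (0)·(18947) + (0)·(17101) + (0)·(-21313) = 114971
Base-11 expansion of each c_i:
  c_1 = 18947 = 5·11^0 + 6·11^1 + 2·11^2 + 3·11^3 + 1·11^4
  c_2 = 55641 = 3·11^0 + 9·11^1 + 8·11^2 + 8·11^3 + 3·11^4
  c_3 = 36717 = 10·11^0 + 4·11^1 + 6·11^2 + 5·11^3 + 2·11^4
  c_4 = 18382 = 1·11^0 + 10·11^1 + 8·11^2 + 2·11^3 + 1·11^4
  c_5 = 92232 = 8·11^0 + 2·11^1 + 3·11^2 + 3·11^3 + 6·11^4
  c_6 = 18624 = 1·11^0 + 10·11^1 + 10·11^2 + 2·11^3 + 1·11^4
  c_7 = 114971 = 10·11^0 + 1·11^1 + 4·11^2 + 9·11^3 + 7·11^4
Factor λ_0 = (5, 3, 10, 1, 8, 1, 10)
Factor λ_1 = (6, 9, 4, 10, 2, 10, 1)
Factor λ_2 = (2, 8, 6, 8, 3, 10, 4)
Factor λ_3 = (3, 8, 5, 2, 3, 2, 9)
Factor λ_4 = (1, 3, 2, 1, 6, 1, 7)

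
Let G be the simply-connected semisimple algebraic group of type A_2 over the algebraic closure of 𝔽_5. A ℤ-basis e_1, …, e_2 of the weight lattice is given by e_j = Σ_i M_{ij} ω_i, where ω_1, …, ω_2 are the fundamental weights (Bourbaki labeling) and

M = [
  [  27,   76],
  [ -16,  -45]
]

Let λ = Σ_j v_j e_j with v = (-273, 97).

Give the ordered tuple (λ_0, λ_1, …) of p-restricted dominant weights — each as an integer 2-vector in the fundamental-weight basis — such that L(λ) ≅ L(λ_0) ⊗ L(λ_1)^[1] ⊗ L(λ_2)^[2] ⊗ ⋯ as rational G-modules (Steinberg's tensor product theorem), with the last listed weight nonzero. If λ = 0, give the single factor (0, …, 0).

Converting to the ω-basis (c_i = row i of M dotted with v = (-273, 97)):
  c_1 = (27)·(-273) + 76·97 = 1
  c_2 = (-16)·(-273) + (-45)·(97) = 3
Writing each c_i in base p = 5:
  c_1 = 1 = 1·5^0
  c_2 = 3 = 3·5^0
p-restricted factor λ_0 = (1, 3)

((1, 3),)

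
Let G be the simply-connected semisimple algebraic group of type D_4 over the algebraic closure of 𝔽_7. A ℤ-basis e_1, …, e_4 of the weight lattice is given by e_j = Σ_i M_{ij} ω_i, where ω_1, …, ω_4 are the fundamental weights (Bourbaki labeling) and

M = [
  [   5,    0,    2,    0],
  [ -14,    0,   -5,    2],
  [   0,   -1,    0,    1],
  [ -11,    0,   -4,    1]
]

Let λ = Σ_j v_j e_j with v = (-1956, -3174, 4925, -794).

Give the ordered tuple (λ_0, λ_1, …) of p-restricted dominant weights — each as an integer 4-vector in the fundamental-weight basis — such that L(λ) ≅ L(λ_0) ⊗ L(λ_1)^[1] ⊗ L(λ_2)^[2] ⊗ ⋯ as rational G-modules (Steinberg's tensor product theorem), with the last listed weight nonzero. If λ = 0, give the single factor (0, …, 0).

Converting to the ω-basis (c_i = row i of M dotted with v = (-1956, -3174, 4925, -794)):
  c_1 = (5)·(-1956) + (0)·(-3174) + 2·4925 + (0)·(-794) = 70
  c_2 = (-14)·(-1956) + (0)·(-3174) + (-5)·(4925) + (2)·(-794) = 1171
  c_3 = (0)·(-1956) + (-1)·(-3174) + 0·4925 + (1)·(-794) = 2380
  c_4 = (-11)·(-1956) + (0)·(-3174) + (-4)·(4925) + (1)·(-794) = 1022
Expand coordinatewise in base 7:
  c_1 = 70 = 0·7^0 + 3·7^1 + 1·7^2
  c_2 = 1171 = 2·7^0 + 6·7^1 + 2·7^2 + 3·7^3
  c_3 = 2380 = 0·7^0 + 4·7^1 + 6·7^2 + 6·7^3
  c_4 = 1022 = 0·7^0 + 6·7^1 + 6·7^2 + 2·7^3
λ_0 = (0, 2, 0, 0)
λ_1 = (3, 6, 4, 6)
λ_2 = (1, 2, 6, 6)
λ_3 = (0, 3, 6, 2)

((0, 2, 0, 0), (3, 6, 4, 6), (1, 2, 6, 6), (0, 3, 6, 2))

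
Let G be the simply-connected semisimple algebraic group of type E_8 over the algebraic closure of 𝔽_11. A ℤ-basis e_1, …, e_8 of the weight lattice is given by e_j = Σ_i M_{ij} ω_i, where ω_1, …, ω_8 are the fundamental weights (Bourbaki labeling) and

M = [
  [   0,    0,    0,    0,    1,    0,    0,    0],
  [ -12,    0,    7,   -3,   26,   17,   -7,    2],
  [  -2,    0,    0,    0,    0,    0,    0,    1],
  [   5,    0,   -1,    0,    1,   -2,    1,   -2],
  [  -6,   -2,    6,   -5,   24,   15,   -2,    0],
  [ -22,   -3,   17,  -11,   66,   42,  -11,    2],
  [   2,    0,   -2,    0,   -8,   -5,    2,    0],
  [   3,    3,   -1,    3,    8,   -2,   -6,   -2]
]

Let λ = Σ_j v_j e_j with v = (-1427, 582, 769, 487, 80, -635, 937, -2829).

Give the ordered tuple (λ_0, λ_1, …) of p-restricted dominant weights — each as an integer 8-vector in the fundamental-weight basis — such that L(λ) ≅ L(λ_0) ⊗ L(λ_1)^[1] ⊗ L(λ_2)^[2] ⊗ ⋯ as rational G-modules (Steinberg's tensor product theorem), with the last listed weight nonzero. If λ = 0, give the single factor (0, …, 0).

((3, 4, 3, 8, 10, 9, 6, 4), (7, 10, 2, 3, 8, 0, 1, 9))

Compute c_i = Σ_j M_{ij} v_j with v = (-1427, 582, 769, 487, 80, -635, 937, -2829):
  c_1 = 0*-1427 + 0*582 + 0*769 + 0*487 + 1*80 + 0*-635 + 0*937 + 0*-2829 = 80
  c_2 = -12*-1427 + 0*582 + 7*769 + -3*487 + 26*80 + 17*-635 + -7*937 + 2*-2829 = 114
  c_3 = -2*-1427 + 0*582 + 0*769 + 0*487 + 0*80 + 0*-635 + 0*937 + 1*-2829 = 25
  c_4 = 5*-1427 + 0*582 + -1*769 + 0*487 + 1*80 + -2*-635 + 1*937 + -2*-2829 = 41
  c_5 = -6*-1427 + -2*582 + 6*769 + -5*487 + 24*80 + 15*-635 + -2*937 + 0*-2829 = 98
  c_6 = -22*-1427 + -3*582 + 17*769 + -11*487 + 66*80 + 42*-635 + -11*937 + 2*-2829 = 9
  c_7 = 2*-1427 + 0*582 + -2*769 + 0*487 + -8*80 + -5*-635 + 2*937 + 0*-2829 = 17
  c_8 = 3*-1427 + 3*582 + -1*769 + 3*487 + 8*80 + -2*-635 + -6*937 + -2*-2829 = 103
p = 11; digits c_i = Σ_j d_{ij}·11^j, 0 ≤ d_{ij} < 11:
  c_1 = 80 = 3·11^0 + 7·11^1
  c_2 = 114 = 4·11^0 + 10·11^1
  c_3 = 25 = 3·11^0 + 2·11^1
  c_4 = 41 = 8·11^0 + 3·11^1
  c_5 = 98 = 10·11^0 + 8·11^1
  c_6 = 9 = 9·11^0
  c_7 = 17 = 6·11^0 + 1·11^1
  c_8 = 103 = 4·11^0 + 9·11^1
p-restricted factor λ_0 = (3, 4, 3, 8, 10, 9, 6, 4)
p-restricted factor λ_1 = (7, 10, 2, 3, 8, 0, 1, 9)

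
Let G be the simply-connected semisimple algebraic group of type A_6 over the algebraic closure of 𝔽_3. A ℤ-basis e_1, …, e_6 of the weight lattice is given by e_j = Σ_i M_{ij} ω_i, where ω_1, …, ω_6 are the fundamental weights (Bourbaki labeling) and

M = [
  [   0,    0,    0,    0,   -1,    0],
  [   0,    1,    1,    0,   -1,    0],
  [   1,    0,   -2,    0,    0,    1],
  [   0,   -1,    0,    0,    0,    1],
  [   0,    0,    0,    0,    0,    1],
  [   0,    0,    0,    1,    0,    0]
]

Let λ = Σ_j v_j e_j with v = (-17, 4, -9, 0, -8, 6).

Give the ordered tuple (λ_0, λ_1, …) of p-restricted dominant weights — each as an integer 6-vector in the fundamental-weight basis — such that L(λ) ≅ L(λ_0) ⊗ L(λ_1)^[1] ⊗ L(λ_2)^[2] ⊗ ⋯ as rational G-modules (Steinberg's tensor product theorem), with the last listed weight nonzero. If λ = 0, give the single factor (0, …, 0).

ω-coordinates c = M·v, v = (-17, 4, -9, 0, -8, 6):
  c_1 = (0)·(-17) + 0·4 + (0)·(-9) + 0·0 + (-1)·(-8) + 0·6 = 8
  c_2 = (0)·(-17) + 1·4 + (1)·(-9) + 0·0 + (-1)·(-8) + 0·6 = 3
  c_3 = (1)·(-17) + 0·4 + (-2)·(-9) + 0·0 + (0)·(-8) + 1·6 = 7
  c_4 = (0)·(-17) + (-1)·(4) + (0)·(-9) + 0·0 + (0)·(-8) + 1·6 = 2
  c_5 = (0)·(-17) + 0·4 + (0)·(-9) + 0·0 + (0)·(-8) + 1·6 = 6
  c_6 = (0)·(-17) + 0·4 + (0)·(-9) + 1·0 + (0)·(-8) + 0·6 = 0
Writing each c_i in base p = 3:
  c_1 = 8 = 2·3^0 + 2·3^1
  c_2 = 3 = 0·3^0 + 1·3^1
  c_3 = 7 = 1·3^0 + 2·3^1
  c_4 = 2 = 2·3^0
  c_5 = 6 = 0·3^0 + 2·3^1
  c_6 = 0
λ_0 = (2, 0, 1, 2, 0, 0)
λ_1 = (2, 1, 2, 0, 2, 0)

((2, 0, 1, 2, 0, 0), (2, 1, 2, 0, 2, 0))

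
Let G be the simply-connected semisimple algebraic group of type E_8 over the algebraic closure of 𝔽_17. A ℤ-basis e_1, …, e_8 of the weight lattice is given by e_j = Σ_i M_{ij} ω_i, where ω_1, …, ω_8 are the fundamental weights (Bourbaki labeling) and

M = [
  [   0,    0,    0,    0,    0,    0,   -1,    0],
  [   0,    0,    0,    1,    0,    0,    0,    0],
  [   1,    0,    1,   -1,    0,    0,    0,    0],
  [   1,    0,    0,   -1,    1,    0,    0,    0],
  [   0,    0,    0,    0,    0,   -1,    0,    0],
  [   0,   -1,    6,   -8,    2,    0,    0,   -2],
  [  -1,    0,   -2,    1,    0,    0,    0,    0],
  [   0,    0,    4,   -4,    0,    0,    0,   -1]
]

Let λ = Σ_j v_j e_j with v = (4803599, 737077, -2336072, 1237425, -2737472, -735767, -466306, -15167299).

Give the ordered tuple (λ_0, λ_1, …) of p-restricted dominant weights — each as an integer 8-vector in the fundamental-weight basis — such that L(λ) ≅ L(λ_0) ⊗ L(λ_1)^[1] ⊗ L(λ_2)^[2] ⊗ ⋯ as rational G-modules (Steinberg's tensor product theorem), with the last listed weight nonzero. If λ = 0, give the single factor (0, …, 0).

((13, 12, 16, 3, 7, 8, 1, 4), (8, 12, 6, 8, 15, 6, 15, 14), (15, 14, 6, 11, 12, 1, 1, 12), (9, 13, 12, 15, 13, 8, 4, 7), (5, 14, 14, 9, 8, 2, 13, 10))

In the fundamental-weight basis, λ has coordinates c = M·v (v = (4803599, 737077, -2336072, 1237425, -2737472, -735767, -466306, -15167299)):
  c_1 = 0·4803599 + 0·737077 + (0)·(-2336072) + 0·1237425 + (0)·(-2737472) + (0)·(-735767) + (-1)·(-466306) + (0)·(-15167299) = 466306
  c_2 = 0·4803599 + 0·737077 + (0)·(-2336072) + 1·1237425 + (0)·(-2737472) + (0)·(-735767) + (0)·(-466306) + (0)·(-15167299) = 1237425
  c_3 = 1·4803599 + 0·737077 + (1)·(-2336072) + (-1)·(1237425) + (0)·(-2737472) + (0)·(-735767) + (0)·(-466306) + (0)·(-15167299) = 1230102
  c_4 = 1·4803599 + 0·737077 + (0)·(-2336072) + (-1)·(1237425) + (1)·(-2737472) + (0)·(-735767) + (0)·(-466306) + (0)·(-15167299) = 828702
  c_5 = 0·4803599 + 0·737077 + (0)·(-2336072) + 0·1237425 + (0)·(-2737472) + (-1)·(-735767) + (0)·(-466306) + (0)·(-15167299) = 735767
  c_6 = 0·4803599 + (-1)·(737077) + (6)·(-2336072) + (-8)·(1237425) + (2)·(-2737472) + (0)·(-735767) + (0)·(-466306) + (-2)·(-15167299) = 206745
  c_7 = (-1)·(4803599) + 0·737077 + (-2)·(-2336072) + 1·1237425 + (0)·(-2737472) + (0)·(-735767) + (0)·(-466306) + (0)·(-15167299) = 1105970
  c_8 = 0·4803599 + 0·737077 + (4)·(-2336072) + (-4)·(1237425) + (0)·(-2737472) + (0)·(-735767) + (0)·(-466306) + (-1)·(-15167299) = 873311
Expand coordinatewise in base 17:
  c_1 = 466306 = 13·17^0 + 8·17^1 + 15·17^2 + 9·17^3 + 5·17^4
  c_2 = 1237425 = 12·17^0 + 12·17^1 + 14·17^2 + 13·17^3 + 14·17^4
  c_3 = 1230102 = 16·17^0 + 6·17^1 + 6·17^2 + 12·17^3 + 14·17^4
  c_4 = 828702 = 3·17^0 + 8·17^1 + 11·17^2 + 15·17^3 + 9·17^4
  c_5 = 735767 = 7·17^0 + 15·17^1 + 12·17^2 + 13·17^3 + 8·17^4
  c_6 = 206745 = 8·17^0 + 6·17^1 + 1·17^2 + 8·17^3 + 2·17^4
  c_7 = 1105970 = 1·17^0 + 15·17^1 + 1·17^2 + 4·17^3 + 13·17^4
  c_8 = 873311 = 4·17^0 + 14·17^1 + 12·17^2 + 7·17^3 + 10·17^4
Factor λ_0 = (13, 12, 16, 3, 7, 8, 1, 4)
Factor λ_1 = (8, 12, 6, 8, 15, 6, 15, 14)
Factor λ_2 = (15, 14, 6, 11, 12, 1, 1, 12)
Factor λ_3 = (9, 13, 12, 15, 13, 8, 4, 7)
Factor λ_4 = (5, 14, 14, 9, 8, 2, 13, 10)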